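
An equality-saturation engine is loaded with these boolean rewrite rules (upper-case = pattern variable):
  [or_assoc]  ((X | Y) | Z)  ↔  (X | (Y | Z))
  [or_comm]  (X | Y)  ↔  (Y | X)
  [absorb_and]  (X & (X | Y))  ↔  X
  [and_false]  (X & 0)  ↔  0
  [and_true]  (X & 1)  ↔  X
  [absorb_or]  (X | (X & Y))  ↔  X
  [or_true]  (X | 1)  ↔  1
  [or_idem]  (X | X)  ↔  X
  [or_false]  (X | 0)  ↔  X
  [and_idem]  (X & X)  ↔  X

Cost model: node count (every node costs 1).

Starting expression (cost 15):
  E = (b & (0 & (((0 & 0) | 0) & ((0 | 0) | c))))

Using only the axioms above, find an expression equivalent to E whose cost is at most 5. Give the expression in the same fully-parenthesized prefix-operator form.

(b & (0 & 0))   [cost 5]

1. [and_idem →] (0 & 0)  →  0;  E = (b & (0 & ((0 | 0) & ((0 | 0) | c))))
2. [absorb_and →] ((0 | 0) & ((0 | 0) | c))  →  (0 | 0);  E = (b & (0 & (0 | 0)))
3. [or_idem →] (0 | 0)  →  0;  cost 5 ≤ 5, done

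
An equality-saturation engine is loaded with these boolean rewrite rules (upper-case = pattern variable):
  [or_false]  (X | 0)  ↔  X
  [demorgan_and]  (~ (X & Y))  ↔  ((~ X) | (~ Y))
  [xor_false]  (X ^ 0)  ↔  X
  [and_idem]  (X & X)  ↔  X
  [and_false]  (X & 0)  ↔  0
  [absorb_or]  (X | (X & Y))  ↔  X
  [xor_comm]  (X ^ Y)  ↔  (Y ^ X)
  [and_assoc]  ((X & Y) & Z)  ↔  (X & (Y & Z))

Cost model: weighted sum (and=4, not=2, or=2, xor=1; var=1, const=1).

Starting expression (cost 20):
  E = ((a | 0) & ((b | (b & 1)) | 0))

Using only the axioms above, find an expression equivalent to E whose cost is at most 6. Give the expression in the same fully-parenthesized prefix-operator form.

step 1: absorb_or (→) rewrites (b | (b & 1)) into b, now ((a | 0) & (b | 0))
step 2: or_false (→) rewrites (a | 0) into a, now (a & (b | 0))
step 3: or_false (→) rewrites (b | 0) into b, reaching cost 6 (bound 6)

(a & b)   [cost 6]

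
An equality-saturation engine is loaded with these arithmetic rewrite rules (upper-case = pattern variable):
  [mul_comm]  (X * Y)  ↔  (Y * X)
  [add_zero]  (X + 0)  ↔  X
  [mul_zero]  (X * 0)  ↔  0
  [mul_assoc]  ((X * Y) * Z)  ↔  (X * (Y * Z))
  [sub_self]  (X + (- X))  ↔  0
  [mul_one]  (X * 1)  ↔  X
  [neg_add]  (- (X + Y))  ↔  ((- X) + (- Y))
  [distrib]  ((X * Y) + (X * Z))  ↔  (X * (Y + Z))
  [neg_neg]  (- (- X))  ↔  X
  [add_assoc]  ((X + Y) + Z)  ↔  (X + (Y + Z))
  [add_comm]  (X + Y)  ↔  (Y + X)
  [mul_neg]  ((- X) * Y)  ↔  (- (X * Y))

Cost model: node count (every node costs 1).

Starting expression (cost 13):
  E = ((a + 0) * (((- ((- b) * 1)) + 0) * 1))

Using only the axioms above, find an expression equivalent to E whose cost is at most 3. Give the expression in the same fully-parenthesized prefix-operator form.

step 1: mul_one (→) rewrites ((- b) * 1) into (- b), now ((a + 0) * (((- (- b)) + 0) * 1))
step 2: add_zero (→) rewrites ((- (- b)) + 0) into (- (- b)), now ((a + 0) * ((- (- b)) * 1))
step 3: add_zero (→) rewrites (a + 0) into a, now (a * ((- (- b)) * 1))
step 4: mul_one (→) rewrites ((- (- b)) * 1) into (- (- b)), now (a * (- (- b)))
step 5: neg_neg (→) rewrites (- (- b)) into b, reaching cost 3 (bound 3)

(a * b)   [cost 3]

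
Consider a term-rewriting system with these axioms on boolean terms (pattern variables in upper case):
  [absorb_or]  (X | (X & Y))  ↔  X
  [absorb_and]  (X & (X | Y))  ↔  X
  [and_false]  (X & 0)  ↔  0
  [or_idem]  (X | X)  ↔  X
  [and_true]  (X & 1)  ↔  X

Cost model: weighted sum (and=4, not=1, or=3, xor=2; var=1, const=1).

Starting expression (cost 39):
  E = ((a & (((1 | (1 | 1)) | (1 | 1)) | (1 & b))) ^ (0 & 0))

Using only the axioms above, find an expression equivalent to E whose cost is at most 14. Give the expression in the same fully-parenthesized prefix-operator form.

((a & 1) ^ (0 & 0))   [cost 14]

1. [or_idem →] (1 | 1)  →  1;  E = ((a & (((1 | 1) | (1 | 1)) | (1 & b))) ^ (0 & 0))
2. [or_idem →] ((1 | 1) | (1 | 1))  →  (1 | 1);  E = ((a & ((1 | 1) | (1 & b))) ^ (0 & 0))
3. [or_idem →] (1 | 1)  →  1;  E = ((a & (1 | (1 & b))) ^ (0 & 0))
4. [absorb_or →] (1 | (1 & b))  →  1;  cost 14 ≤ 14, done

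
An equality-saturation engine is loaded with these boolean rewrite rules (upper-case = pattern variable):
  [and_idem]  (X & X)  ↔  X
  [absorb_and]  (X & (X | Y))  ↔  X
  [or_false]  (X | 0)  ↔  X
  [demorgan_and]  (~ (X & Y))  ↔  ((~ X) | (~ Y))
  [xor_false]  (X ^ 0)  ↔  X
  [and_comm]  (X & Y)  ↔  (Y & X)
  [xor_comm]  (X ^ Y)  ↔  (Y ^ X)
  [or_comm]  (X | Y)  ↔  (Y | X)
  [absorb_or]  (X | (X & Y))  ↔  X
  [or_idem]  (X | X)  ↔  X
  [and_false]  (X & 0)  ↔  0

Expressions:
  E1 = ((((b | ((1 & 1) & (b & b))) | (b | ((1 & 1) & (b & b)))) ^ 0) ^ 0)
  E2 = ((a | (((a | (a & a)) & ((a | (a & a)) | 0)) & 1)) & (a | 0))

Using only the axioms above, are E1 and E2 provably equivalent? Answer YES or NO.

The axioms are sound identities: if E1 ↔* E2 then E1 and E2 evaluate identically under any assignment.
Under a=0, b=1: E1 evaluates to 1, E2 to 0. Distinct ⇒ no rewrite sequence connects them.

NO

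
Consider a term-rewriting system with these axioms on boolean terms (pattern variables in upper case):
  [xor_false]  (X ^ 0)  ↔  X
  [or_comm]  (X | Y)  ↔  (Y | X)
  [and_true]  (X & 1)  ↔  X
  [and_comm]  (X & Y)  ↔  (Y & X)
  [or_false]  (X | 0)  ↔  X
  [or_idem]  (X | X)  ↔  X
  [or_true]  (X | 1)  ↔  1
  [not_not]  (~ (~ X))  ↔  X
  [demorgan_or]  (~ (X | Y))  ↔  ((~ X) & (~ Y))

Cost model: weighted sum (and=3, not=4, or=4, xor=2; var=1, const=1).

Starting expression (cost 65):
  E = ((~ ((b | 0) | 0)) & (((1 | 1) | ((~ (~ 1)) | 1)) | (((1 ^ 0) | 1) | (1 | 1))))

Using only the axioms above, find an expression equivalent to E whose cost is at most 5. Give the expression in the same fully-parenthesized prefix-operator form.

1. [not_not →] (~ (~ 1))  →  1;  E = ((~ ((b | 0) | 0)) & (((1 | 1) | (1 | 1)) | (((1 ^ 0) | 1) | (1 | 1))))
2. [or_false →] (b | 0)  →  b;  E = ((~ (b | 0)) & (((1 | 1) | (1 | 1)) | (((1 ^ 0) | 1) | (1 | 1))))
3. [xor_false →] (1 ^ 0)  →  1;  E = ((~ (b | 0)) & (((1 | 1) | (1 | 1)) | ((1 | 1) | (1 | 1))))
4. [or_idem →] (((1 | 1) | (1 | 1)) | ((1 | 1) | (1 | 1)))  →  ((1 | 1) | (1 | 1));  E = ((~ (b | 0)) & ((1 | 1) | (1 | 1)))
5. [or_idem →] ((1 | 1) | (1 | 1))  →  (1 | 1);  E = ((~ (b | 0)) & (1 | 1))
6. [or_idem →] (1 | 1)  →  1;  E = ((~ (b | 0)) & 1)
7. [and_true →] ((~ (b | 0)) & 1)  →  (~ (b | 0))
8. [or_false →] (b | 0)  →  b;  cost 5 ≤ 5, done

(~ b)   [cost 5]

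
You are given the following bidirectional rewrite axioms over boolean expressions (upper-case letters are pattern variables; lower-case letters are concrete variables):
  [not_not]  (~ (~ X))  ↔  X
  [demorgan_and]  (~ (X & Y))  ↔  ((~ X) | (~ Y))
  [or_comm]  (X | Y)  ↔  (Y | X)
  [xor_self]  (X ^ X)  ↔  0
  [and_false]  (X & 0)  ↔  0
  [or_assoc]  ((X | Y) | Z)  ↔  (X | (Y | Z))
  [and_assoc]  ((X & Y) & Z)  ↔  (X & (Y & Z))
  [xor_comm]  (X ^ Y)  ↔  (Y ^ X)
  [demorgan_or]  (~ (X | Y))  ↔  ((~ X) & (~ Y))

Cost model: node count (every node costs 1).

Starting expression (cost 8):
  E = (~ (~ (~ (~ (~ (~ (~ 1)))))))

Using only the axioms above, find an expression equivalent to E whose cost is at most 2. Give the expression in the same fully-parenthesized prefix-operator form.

step 1: not_not (→) rewrites (~ (~ (~ 1))) into (~ 1), now (~ (~ (~ (~ (~ 1)))))
step 2: not_not (→) rewrites (~ (~ (~ (~ 1)))) into (~ (~ 1)), now (~ (~ (~ 1)))
step 3: not_not (→) rewrites (~ (~ (~ 1))) into (~ 1), reaching cost 2 (bound 2)

(~ 1)   [cost 2]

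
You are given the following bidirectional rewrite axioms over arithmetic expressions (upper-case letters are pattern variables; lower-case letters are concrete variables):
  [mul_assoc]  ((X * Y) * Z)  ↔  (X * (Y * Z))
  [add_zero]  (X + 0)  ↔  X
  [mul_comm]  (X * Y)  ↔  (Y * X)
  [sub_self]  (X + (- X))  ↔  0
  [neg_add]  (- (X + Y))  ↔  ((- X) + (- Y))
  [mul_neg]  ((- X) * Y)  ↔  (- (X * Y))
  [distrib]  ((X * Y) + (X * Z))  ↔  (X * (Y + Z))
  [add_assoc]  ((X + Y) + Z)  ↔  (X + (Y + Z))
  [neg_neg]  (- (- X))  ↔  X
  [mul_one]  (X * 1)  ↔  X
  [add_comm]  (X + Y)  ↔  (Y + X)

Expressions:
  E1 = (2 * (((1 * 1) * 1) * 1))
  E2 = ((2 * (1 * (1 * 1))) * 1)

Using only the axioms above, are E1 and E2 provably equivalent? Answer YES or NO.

YES

1. [mul_one →] (((1 * 1) * 1) * 1)  →  ((1 * 1) * 1);  E1 = (2 * ((1 * 1) * 1))
2. [mul_comm →] (2 * ((1 * 1) * 1))  →  (((1 * 1) * 1) * 2)
3. [mul_one →] ((1 * 1) * 1)  →  (1 * 1);  E1 = ((1 * 1) * 2)
4. [mul_comm →] ((1 * 1) * 2)  →  (2 * (1 * 1))
5. [mul_one →] (1 * 1)  →  1;  E1 = (2 * 1)
6. [mul_one ←] (2 * 1)  →  ((2 * 1) * 1)
7. [mul_one ←] 1  →  (1 * 1);  E1 = ((2 * (1 * 1)) * 1)
8. [mul_one ←] 1  →  (1 * 1);  this is E2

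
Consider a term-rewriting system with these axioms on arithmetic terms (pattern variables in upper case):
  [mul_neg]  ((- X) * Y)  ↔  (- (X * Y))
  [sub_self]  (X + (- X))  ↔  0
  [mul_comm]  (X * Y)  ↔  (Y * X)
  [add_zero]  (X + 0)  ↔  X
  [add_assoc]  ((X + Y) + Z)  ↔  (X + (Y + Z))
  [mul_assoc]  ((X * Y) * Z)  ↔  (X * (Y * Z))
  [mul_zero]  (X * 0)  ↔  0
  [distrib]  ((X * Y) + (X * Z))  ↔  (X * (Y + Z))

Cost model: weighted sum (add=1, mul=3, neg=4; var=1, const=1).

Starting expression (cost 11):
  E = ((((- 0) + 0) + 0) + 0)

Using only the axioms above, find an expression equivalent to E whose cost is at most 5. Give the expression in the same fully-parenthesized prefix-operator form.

(- 0)   [cost 5]

1. [add_zero →] ((((- 0) + 0) + 0) + 0)  →  (((- 0) + 0) + 0)
2. [add_zero →] ((- 0) + 0)  →  (- 0);  E = ((- 0) + 0)
3. [add_zero →] ((- 0) + 0)  →  (- 0);  cost 5 ≤ 5, done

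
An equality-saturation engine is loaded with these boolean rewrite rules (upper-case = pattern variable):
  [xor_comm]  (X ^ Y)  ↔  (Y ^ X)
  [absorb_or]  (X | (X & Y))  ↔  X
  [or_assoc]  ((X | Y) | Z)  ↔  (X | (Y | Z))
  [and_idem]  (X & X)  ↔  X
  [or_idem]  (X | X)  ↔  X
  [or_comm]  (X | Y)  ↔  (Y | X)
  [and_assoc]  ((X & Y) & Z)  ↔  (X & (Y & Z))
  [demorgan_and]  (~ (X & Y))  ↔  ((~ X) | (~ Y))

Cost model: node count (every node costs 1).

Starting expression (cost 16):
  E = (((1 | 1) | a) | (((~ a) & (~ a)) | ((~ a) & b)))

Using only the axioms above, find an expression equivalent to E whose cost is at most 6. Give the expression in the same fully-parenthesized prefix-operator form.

1. [or_idem →] (1 | 1)  →  1;  E = ((1 | a) | (((~ a) & (~ a)) | ((~ a) & b)))
2. [and_idem →] ((~ a) & (~ a))  →  (~ a);  E = ((1 | a) | ((~ a) | ((~ a) & b)))
3. [absorb_or →] ((~ a) | ((~ a) & b))  →  (~ a);  cost 6 ≤ 6, done

((1 | a) | (~ a))   [cost 6]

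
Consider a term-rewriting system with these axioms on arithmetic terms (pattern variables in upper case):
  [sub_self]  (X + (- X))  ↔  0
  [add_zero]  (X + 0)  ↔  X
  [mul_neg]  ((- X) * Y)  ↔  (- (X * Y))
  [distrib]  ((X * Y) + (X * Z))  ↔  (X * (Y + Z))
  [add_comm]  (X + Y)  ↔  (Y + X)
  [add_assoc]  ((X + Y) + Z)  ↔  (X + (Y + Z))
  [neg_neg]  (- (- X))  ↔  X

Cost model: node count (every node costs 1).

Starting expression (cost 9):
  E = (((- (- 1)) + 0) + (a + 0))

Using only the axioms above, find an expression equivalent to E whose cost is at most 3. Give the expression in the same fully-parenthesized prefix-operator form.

(1 + a)   [cost 3]

1. [neg_neg →] (- (- 1))  →  1;  E = ((1 + 0) + (a + 0))
2. [add_zero →] (a + 0)  →  a;  E = ((1 + 0) + a)
3. [add_zero →] (1 + 0)  →  1;  cost 3 ≤ 3, done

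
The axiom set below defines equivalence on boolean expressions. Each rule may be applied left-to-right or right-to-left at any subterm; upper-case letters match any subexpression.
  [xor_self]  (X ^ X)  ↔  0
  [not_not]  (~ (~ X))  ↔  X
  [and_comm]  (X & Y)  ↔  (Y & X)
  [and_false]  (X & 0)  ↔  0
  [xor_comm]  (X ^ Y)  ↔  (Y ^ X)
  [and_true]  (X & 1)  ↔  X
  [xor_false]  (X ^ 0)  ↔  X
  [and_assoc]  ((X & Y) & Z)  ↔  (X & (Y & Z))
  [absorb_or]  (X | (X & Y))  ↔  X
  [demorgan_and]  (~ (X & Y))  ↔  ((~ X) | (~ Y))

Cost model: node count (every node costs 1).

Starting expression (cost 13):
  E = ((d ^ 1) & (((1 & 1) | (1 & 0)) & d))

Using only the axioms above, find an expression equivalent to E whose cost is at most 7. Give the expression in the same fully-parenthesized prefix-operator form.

((d ^ 1) & (1 & d))   [cost 7]

1. [and_true →] (1 & 1)  →  1;  E = ((d ^ 1) & ((1 | (1 & 0)) & d))
2. [absorb_or →] (1 | (1 & 0))  →  1;  cost 7 ≤ 7, done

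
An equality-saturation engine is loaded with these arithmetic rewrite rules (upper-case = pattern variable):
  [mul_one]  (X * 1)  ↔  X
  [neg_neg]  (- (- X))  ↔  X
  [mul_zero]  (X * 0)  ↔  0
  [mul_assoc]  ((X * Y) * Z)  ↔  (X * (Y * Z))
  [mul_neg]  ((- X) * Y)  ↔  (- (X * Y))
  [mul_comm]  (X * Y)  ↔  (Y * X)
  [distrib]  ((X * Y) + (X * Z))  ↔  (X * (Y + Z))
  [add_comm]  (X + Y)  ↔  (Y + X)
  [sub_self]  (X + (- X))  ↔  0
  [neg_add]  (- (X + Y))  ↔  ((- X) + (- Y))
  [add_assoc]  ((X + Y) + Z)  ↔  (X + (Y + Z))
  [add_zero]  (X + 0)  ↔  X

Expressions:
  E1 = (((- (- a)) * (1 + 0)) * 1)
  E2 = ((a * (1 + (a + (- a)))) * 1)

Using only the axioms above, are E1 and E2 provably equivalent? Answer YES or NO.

YES

(1) (1 + 0)  =[add_zero →]=  1    ⊢ (((- (- a)) * 1) * 1)
(2) ((- (- a)) * 1)  =[mul_one →]=  (- (- a))    ⊢ ((- (- a)) * 1)
(3) (- (- a))  =[neg_neg →]=  a    ⊢ (a * 1)
(4) 1  =[add_zero ←]=  (1 + 0)    ⊢ (a * (1 + 0))
(5) (a * (1 + 0))  =[mul_one ←]=  ((a * (1 + 0)) * 1)
(6) 0  =[sub_self ←]=  (a + (- a))    ⊢ E2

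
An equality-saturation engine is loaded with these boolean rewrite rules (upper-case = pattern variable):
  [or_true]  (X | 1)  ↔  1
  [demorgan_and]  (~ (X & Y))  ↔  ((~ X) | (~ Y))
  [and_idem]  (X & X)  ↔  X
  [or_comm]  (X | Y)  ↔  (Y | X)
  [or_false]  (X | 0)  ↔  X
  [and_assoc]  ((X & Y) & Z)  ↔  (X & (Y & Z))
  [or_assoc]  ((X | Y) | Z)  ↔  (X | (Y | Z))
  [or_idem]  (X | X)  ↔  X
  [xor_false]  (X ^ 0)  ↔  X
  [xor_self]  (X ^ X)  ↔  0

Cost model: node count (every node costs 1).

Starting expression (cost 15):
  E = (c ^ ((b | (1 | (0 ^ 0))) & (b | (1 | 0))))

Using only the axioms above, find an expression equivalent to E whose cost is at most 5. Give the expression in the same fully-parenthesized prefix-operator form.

(c ^ (b | 1))   [cost 5]

(1) (0 ^ 0)  =[xor_false →]=  0    ⊢ (c ^ ((b | (1 | 0)) & (b | (1 | 0))))
(2) ((b | (1 | 0)) & (b | (1 | 0)))  =[and_idem →]=  (b | (1 | 0))    ⊢ (c ^ (b | (1 | 0)))
(3) (1 | 0)  =[or_false →]=  1    ⊢ cost 5, within 5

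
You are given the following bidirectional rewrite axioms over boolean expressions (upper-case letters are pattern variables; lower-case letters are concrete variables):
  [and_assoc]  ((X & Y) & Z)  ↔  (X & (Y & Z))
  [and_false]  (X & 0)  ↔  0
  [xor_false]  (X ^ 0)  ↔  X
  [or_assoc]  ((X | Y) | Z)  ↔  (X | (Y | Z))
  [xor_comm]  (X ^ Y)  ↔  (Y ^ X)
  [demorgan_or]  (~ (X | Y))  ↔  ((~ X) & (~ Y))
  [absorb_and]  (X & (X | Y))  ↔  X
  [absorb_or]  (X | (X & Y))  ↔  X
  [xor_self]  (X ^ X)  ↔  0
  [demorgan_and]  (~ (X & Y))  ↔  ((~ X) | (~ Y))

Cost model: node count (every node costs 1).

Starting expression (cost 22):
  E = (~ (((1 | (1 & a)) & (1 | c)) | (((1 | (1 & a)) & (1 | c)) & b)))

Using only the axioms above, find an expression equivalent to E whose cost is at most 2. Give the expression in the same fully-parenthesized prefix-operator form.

step 1: absorb_or (→) rewrites (((1 | (1 & a)) & (1 | c)) | (((1 | (1 & a)) & (1 | c)) & b)) into ((1 | (1 & a)) & (1 | c)), now (~ ((1 | (1 & a)) & (1 | c)))
step 2: absorb_or (→) rewrites (1 | (1 & a)) into 1, now (~ (1 & (1 | c)))
step 3: absorb_and (→) rewrites (1 & (1 | c)) into 1, reaching cost 2 (bound 2)

(~ 1)   [cost 2]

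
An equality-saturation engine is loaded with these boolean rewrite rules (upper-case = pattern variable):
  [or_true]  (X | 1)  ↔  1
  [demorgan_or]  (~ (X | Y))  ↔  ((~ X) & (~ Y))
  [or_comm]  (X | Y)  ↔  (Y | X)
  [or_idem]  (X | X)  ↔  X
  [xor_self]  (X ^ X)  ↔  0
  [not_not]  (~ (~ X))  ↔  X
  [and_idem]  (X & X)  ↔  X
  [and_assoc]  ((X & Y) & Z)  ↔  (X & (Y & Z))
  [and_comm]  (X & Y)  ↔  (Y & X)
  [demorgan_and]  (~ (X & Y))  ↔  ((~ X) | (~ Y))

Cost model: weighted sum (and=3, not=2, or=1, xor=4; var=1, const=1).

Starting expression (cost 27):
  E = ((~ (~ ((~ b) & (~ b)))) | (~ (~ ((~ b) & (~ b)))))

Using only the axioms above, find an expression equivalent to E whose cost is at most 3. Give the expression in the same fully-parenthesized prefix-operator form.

(~ b)   [cost 3]

(1) ((~ (~ ((~ b) & (~ b)))) | (~ (~ ((~ b) & (~ b)))))  =[or_idem →]=  (~ (~ ((~ b) & (~ b))))
(2) ((~ b) & (~ b))  =[and_idem →]=  (~ b)    ⊢ (~ (~ (~ b)))
(3) (~ (~ b))  =[not_not →]=  b    ⊢ cost 3, within 3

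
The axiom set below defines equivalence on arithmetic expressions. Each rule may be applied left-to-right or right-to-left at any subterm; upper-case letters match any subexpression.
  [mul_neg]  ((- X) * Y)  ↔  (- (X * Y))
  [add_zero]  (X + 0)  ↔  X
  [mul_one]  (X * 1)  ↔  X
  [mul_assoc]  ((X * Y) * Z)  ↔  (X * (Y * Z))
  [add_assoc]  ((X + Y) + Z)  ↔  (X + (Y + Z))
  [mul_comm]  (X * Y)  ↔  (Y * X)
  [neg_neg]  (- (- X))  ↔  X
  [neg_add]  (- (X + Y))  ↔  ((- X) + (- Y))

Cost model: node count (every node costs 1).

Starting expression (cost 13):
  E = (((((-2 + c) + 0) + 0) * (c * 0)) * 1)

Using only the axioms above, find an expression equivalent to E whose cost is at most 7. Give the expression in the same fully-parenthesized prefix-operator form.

((-2 + c) * (c * 0))   [cost 7]

step 1: add_zero (→) rewrites ((-2 + c) + 0) into (-2 + c), now ((((-2 + c) + 0) * (c * 0)) * 1)
step 2: add_zero (→) rewrites ((-2 + c) + 0) into (-2 + c), now (((-2 + c) * (c * 0)) * 1)
step 3: mul_one (→) rewrites (((-2 + c) * (c * 0)) * 1) into ((-2 + c) * (c * 0)), reaching cost 7 (bound 7)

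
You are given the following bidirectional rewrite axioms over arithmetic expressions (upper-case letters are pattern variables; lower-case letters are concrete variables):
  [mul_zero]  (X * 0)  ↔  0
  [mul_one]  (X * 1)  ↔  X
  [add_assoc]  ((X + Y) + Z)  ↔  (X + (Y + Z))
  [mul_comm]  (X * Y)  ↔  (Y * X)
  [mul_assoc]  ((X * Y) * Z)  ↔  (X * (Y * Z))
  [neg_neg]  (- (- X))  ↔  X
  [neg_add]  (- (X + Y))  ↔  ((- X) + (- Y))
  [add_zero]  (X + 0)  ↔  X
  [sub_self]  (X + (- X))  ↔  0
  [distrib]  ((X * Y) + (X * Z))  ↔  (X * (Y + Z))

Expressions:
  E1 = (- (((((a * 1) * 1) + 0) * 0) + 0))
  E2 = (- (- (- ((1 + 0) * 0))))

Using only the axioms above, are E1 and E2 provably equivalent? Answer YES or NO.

1. [add_zero →] (((a * 1) * 1) + 0)  →  ((a * 1) * 1);  E1 = (- ((((a * 1) * 1) * 0) + 0))
2. [mul_one →] ((a * 1) * 1)  →  (a * 1);  E1 = (- (((a * 1) * 0) + 0))
3. [mul_one →] (a * 1)  →  a;  E1 = (- ((a * 0) + 0))
4. [mul_zero →] (a * 0)  →  0;  E1 = (- (0 + 0))
5. [add_zero →] (0 + 0)  →  0;  E1 = (- 0)
6. [mul_one ←] 0  →  (0 * 1);  E1 = (- (0 * 1))
7. [mul_comm →] (0 * 1)  →  (1 * 0);  E1 = (- (1 * 0))
8. [add_zero ←] 1  →  (1 + 0);  E1 = (- ((1 + 0) * 0))
9. [neg_neg ←] ((1 + 0) * 0)  →  (- (- ((1 + 0) * 0)));  this is E2

YES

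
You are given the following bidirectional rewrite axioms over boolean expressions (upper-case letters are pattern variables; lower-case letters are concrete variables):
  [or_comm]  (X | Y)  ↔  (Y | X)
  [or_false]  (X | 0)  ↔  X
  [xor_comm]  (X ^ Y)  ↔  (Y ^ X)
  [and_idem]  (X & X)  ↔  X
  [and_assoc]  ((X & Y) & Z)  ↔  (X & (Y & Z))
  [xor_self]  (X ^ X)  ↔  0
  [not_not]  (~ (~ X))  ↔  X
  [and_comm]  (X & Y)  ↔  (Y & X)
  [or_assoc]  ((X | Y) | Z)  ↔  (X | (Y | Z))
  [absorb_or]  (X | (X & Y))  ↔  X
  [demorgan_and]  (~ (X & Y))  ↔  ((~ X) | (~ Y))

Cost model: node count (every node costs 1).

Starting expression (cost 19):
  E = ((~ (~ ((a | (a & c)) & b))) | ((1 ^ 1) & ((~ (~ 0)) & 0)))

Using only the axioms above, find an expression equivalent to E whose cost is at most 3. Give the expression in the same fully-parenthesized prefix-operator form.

(a & b)   [cost 3]

(1) (a | (a & c))  =[absorb_or →]=  a    ⊢ ((~ (~ (a & b))) | ((1 ^ 1) & ((~ (~ 0)) & 0)))
(2) (1 ^ 1)  =[xor_self →]=  0    ⊢ ((~ (~ (a & b))) | (0 & ((~ (~ 0)) & 0)))
(3) (~ (~ 0))  =[not_not →]=  0    ⊢ ((~ (~ (a & b))) | (0 & (0 & 0)))
(4) (~ (~ (a & b)))  =[not_not →]=  (a & b)    ⊢ ((a & b) | (0 & (0 & 0)))
(5) (0 & 0)  =[and_idem →]=  0    ⊢ ((a & b) | (0 & 0))
(6) (0 & 0)  =[and_idem →]=  0    ⊢ ((a & b) | 0)
(7) ((a & b) | 0)  =[or_false →]=  (a & b)    ⊢ cost 3, within 3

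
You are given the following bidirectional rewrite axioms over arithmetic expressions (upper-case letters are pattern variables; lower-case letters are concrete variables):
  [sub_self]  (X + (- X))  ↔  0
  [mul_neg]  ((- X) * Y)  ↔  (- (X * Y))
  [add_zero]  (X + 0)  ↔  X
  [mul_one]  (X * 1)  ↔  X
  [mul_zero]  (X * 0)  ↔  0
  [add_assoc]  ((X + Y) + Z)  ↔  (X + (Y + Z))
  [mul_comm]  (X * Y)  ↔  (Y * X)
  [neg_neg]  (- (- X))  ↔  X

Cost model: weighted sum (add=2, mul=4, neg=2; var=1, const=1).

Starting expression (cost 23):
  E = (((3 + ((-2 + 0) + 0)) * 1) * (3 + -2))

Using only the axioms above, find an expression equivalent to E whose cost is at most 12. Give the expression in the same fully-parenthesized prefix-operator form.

((3 + -2) * (3 + -2))   [cost 12]

(1) ((3 + ((-2 + 0) + 0)) * 1)  =[mul_one →]=  (3 + ((-2 + 0) + 0))    ⊢ ((3 + ((-2 + 0) + 0)) * (3 + -2))
(2) (-2 + 0)  =[add_zero →]=  -2    ⊢ ((3 + (-2 + 0)) * (3 + -2))
(3) (-2 + 0)  =[add_zero →]=  -2    ⊢ cost 12, within 12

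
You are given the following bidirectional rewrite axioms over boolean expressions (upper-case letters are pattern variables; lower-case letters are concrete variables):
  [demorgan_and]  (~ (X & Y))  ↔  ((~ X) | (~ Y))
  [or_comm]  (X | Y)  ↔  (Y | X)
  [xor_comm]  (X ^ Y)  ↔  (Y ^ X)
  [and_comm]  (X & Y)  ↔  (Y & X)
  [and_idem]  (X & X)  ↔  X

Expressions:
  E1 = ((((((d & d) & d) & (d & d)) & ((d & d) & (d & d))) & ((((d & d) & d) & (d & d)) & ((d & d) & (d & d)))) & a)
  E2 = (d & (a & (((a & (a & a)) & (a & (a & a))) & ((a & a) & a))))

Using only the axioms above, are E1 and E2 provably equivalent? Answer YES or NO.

step 1: and_idem (→) rewrites (((((d & d) & d) & (d & d)) & ((d & d) & (d & d))) & ((((d & d) & d) & (d & d)) & ((d & d) & (d & d)))) into ((((d & d) & d) & (d & d)) & ((d & d) & (d & d))), now (((((d & d) & d) & (d & d)) & ((d & d) & (d & d))) & a)
step 2: and_idem (→) rewrites (d & d) into d, now ((((d & d) & (d & d)) & ((d & d) & (d & d))) & a)
step 3: and_idem (→) rewrites (((d & d) & (d & d)) & ((d & d) & (d & d))) into ((d & d) & (d & d)), now (((d & d) & (d & d)) & a)
step 4: and_idem (→) rewrites ((d & d) & (d & d)) into (d & d), now ((d & d) & a)
step 5: and_idem (→) rewrites (d & d) into d, now (d & a)
step 6: and_idem (←) rewrites a into (a & a), now (d & (a & a))
step 7: and_idem (←) rewrites a into (a & a), now (d & ((a & a) & a))
step 8: and_idem (←) rewrites a into (a & a), now (d & (((a & a) & a) & a))
step 9: and_comm (→) rewrites (((a & a) & a) & a) into (a & ((a & a) & a)), now (d & (a & ((a & a) & a)))
step 10: and_idem (←) rewrites ((a & a) & a) into (((a & a) & a) & ((a & a) & a)), now (d & (a & (((a & a) & a) & ((a & a) & a))))
step 11: and_comm (→) rewrites ((a & a) & a) into (a & (a & a)), now (d & (a & ((a & (a & a)) & ((a & a) & a))))
step 12: and_idem (←) rewrites (a & (a & a)) into ((a & (a & a)) & (a & (a & a))), which is E2

YES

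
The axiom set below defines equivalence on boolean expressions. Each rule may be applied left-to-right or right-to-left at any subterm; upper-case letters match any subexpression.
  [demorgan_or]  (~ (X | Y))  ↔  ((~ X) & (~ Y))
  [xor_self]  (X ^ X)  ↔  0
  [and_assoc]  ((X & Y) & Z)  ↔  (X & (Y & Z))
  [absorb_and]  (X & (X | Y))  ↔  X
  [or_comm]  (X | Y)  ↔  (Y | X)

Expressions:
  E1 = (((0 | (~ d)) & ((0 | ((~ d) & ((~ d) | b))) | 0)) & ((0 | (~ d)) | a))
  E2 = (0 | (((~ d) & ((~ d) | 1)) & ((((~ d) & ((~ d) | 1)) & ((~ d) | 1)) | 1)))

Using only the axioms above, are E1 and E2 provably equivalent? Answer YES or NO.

1. [absorb_and →] ((~ d) & ((~ d) | b))  →  (~ d);  E1 = (((0 | (~ d)) & ((0 | (~ d)) | 0)) & ((0 | (~ d)) | a))
2. [absorb_and →] ((0 | (~ d)) & ((0 | (~ d)) | 0))  →  (0 | (~ d));  E1 = ((0 | (~ d)) & ((0 | (~ d)) | a))
3. [absorb_and →] ((0 | (~ d)) & ((0 | (~ d)) | a))  →  (0 | (~ d))
4. [absorb_and ←] (~ d)  →  ((~ d) & ((~ d) | 1));  E1 = (0 | ((~ d) & ((~ d) | 1)))
5. [absorb_and ←] ((~ d) & ((~ d) | 1))  →  (((~ d) & ((~ d) | 1)) & (((~ d) & ((~ d) | 1)) | 1));  E1 = (0 | (((~ d) & ((~ d) | 1)) & (((~ d) & ((~ d) | 1)) | 1)))
6. [absorb_and ←] (~ d)  →  ((~ d) & ((~ d) | 1));  this is E2

YES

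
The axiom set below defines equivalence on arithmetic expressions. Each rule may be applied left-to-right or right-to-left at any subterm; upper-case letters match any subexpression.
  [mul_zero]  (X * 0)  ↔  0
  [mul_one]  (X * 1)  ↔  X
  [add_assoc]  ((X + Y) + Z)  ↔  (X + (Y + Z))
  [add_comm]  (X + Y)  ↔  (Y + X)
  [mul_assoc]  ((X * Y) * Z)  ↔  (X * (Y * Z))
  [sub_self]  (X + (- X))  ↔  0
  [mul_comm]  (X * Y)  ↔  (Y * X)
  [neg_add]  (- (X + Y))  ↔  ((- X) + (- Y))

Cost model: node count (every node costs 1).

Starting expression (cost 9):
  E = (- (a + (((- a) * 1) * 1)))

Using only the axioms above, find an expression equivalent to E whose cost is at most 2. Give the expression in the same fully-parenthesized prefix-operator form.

(- 0)   [cost 2]

1. [mul_one →] ((- a) * 1)  →  (- a);  E = (- (a + ((- a) * 1)))
2. [mul_one →] ((- a) * 1)  →  (- a);  E = (- (a + (- a)))
3. [sub_self →] (a + (- a))  →  0;  cost 2 ≤ 2, done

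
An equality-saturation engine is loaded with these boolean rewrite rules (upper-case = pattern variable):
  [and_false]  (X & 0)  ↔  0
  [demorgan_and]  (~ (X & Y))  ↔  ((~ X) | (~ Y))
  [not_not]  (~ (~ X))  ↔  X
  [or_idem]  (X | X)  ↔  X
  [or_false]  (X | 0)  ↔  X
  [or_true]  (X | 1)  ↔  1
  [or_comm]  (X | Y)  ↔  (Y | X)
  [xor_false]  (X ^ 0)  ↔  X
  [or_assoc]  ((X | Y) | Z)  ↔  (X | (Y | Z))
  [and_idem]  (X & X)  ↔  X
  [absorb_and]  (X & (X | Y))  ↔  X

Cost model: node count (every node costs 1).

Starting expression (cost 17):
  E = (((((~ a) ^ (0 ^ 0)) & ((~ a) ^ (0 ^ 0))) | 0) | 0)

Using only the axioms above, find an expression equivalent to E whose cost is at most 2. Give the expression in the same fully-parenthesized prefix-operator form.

1. [and_idem →] (((~ a) ^ (0 ^ 0)) & ((~ a) ^ (0 ^ 0)))  →  ((~ a) ^ (0 ^ 0));  E = ((((~ a) ^ (0 ^ 0)) | 0) | 0)
2. [or_false →] ((((~ a) ^ (0 ^ 0)) | 0) | 0)  →  (((~ a) ^ (0 ^ 0)) | 0)
3. [xor_false →] (0 ^ 0)  →  0;  E = (((~ a) ^ 0) | 0)
4. [xor_false →] ((~ a) ^ 0)  →  (~ a);  E = ((~ a) | 0)
5. [or_false →] ((~ a) | 0)  →  (~ a);  cost 2 ≤ 2, done

(~ a)   [cost 2]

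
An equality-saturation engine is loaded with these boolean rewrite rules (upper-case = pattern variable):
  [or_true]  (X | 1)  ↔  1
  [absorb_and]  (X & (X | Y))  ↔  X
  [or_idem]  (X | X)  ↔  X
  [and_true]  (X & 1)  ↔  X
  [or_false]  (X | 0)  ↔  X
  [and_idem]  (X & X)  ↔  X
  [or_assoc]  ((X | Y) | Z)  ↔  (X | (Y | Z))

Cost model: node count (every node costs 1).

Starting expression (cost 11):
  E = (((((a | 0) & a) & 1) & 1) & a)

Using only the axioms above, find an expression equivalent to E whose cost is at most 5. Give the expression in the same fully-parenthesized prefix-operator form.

((a & a) & a)   [cost 5]

(1) (((a | 0) & a) & 1)  =[and_true →]=  ((a | 0) & a)    ⊢ ((((a | 0) & a) & 1) & a)
(2) (a | 0)  =[or_false →]=  a    ⊢ (((a & a) & 1) & a)
(3) ((a & a) & 1)  =[and_true →]=  (a & a)    ⊢ cost 5, within 5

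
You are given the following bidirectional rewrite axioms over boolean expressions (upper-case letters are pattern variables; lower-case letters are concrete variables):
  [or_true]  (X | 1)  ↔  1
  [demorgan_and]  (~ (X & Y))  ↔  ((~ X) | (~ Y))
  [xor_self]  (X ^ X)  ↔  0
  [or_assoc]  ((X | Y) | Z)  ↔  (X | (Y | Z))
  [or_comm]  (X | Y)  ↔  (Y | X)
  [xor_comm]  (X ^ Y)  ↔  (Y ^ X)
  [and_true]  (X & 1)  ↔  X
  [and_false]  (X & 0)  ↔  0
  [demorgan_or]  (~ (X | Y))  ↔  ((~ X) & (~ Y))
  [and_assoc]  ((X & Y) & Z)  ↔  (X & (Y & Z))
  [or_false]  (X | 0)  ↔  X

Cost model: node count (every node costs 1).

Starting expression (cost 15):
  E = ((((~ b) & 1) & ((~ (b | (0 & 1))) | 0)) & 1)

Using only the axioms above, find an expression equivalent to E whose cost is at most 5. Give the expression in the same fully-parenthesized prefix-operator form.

((~ b) & (~ b))   [cost 5]

1. [and_true →] (0 & 1)  →  0;  E = ((((~ b) & 1) & ((~ (b | 0)) | 0)) & 1)
2. [or_comm →] ((~ (b | 0)) | 0)  →  (0 | (~ (b | 0)));  E = ((((~ b) & 1) & (0 | (~ (b | 0)))) & 1)
3. [and_true →] ((((~ b) & 1) & (0 | (~ (b | 0)))) & 1)  →  (((~ b) & 1) & (0 | (~ (b | 0))))
4. [and_true →] ((~ b) & 1)  →  (~ b);  E = ((~ b) & (0 | (~ (b | 0))))
5. [or_comm →] (0 | (~ (b | 0)))  →  ((~ (b | 0)) | 0);  E = ((~ b) & ((~ (b | 0)) | 0))
6. [or_false →] (b | 0)  →  b;  E = ((~ b) & ((~ b) | 0))
7. [or_false →] ((~ b) | 0)  →  (~ b);  cost 5 ≤ 5, done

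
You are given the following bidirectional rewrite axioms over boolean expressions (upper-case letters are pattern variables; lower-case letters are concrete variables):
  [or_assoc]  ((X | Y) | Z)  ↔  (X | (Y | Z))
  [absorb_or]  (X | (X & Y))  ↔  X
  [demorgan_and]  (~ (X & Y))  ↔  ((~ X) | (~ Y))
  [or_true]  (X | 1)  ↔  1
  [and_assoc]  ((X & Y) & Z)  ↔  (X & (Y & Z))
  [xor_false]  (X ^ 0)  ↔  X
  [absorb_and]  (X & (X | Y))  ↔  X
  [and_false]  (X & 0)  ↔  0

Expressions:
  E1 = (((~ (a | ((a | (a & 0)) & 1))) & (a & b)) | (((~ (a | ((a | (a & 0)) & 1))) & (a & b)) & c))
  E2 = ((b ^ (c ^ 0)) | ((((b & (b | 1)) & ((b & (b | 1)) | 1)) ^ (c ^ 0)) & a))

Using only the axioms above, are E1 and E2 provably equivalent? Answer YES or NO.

NO

All listed rules preserve value, hence provable equivalence implies equal values everywhere; look for a separating assignment.
a=0, b=0, c=1 gives E1 ↦ 0, E2 ↦ 1; values differ ⇒ not provably equivalent.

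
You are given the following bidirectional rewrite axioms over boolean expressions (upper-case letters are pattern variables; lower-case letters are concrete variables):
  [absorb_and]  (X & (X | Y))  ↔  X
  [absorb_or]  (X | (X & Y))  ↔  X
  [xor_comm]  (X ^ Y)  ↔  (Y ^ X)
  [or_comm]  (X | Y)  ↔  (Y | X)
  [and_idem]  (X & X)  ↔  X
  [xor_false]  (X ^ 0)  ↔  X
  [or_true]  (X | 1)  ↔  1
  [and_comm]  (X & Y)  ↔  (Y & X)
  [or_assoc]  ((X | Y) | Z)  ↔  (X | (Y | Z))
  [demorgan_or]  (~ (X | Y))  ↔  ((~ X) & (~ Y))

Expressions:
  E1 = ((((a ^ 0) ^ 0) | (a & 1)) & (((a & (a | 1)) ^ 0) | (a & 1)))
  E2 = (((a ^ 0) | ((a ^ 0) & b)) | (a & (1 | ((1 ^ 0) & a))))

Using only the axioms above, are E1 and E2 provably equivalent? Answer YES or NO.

(1) (a & (a | 1))  =[absorb_and →]=  a    ⊢ ((((a ^ 0) ^ 0) | (a & 1)) & ((a ^ 0) | (a & 1)))
(2) (a ^ 0)  =[xor_false →]=  a    ⊢ (((a ^ 0) | (a & 1)) & ((a ^ 0) | (a & 1)))
(3) (((a ^ 0) | (a & 1)) & ((a ^ 0) | (a & 1)))  =[and_idem →]=  ((a ^ 0) | (a & 1))
(4) 1  =[absorb_or ←]=  (1 | (1 & a))    ⊢ ((a ^ 0) | (a & (1 | (1 & a))))
(5) (a ^ 0)  =[absorb_or ←]=  ((a ^ 0) | ((a ^ 0) & b))    ⊢ (((a ^ 0) | ((a ^ 0) & b)) | (a & (1 | (1 & a))))
(6) 1  =[xor_false ←]=  (1 ^ 0)    ⊢ E2

YES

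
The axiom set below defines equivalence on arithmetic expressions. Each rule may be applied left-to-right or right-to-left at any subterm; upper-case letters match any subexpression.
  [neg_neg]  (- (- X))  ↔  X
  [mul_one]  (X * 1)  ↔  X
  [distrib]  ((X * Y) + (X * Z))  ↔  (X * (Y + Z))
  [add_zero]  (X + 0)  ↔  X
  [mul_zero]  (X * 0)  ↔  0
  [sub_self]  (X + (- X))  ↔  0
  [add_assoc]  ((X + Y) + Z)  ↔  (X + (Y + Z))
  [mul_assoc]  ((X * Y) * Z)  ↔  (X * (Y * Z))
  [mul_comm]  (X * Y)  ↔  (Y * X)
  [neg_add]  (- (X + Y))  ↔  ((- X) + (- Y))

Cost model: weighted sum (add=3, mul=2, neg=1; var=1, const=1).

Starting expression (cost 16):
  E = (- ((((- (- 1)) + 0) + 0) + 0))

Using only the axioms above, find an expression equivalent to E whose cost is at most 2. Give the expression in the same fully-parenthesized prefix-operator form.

step 1: add_zero (→) rewrites (((- (- 1)) + 0) + 0) into ((- (- 1)) + 0), now (- (((- (- 1)) + 0) + 0))
step 2: add_zero (→) rewrites (((- (- 1)) + 0) + 0) into ((- (- 1)) + 0), now (- ((- (- 1)) + 0))
step 3: add_zero (→) rewrites ((- (- 1)) + 0) into (- (- 1)), now (- (- (- 1)))
step 4: neg_neg (→) rewrites (- (- (- 1))) into (- 1), reaching cost 2 (bound 2)

(- 1)   [cost 2]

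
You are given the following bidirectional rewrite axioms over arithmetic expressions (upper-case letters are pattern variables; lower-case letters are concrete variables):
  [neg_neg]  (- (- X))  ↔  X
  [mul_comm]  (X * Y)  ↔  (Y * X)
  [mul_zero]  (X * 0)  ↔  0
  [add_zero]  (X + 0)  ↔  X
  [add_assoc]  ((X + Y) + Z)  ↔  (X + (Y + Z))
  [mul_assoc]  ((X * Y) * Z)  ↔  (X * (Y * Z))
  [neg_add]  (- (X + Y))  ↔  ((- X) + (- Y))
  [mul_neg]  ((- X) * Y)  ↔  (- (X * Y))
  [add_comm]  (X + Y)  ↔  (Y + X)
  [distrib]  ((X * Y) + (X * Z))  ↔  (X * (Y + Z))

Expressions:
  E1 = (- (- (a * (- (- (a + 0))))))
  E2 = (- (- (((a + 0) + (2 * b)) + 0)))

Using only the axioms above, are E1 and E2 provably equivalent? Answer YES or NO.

NO

The axioms are sound identities: if E1 ↔* E2 then E1 and E2 evaluate identically under any assignment.
Under a=0, b=1: E1 evaluates to 0, E2 to 2. Distinct ⇒ no rewrite sequence connects them.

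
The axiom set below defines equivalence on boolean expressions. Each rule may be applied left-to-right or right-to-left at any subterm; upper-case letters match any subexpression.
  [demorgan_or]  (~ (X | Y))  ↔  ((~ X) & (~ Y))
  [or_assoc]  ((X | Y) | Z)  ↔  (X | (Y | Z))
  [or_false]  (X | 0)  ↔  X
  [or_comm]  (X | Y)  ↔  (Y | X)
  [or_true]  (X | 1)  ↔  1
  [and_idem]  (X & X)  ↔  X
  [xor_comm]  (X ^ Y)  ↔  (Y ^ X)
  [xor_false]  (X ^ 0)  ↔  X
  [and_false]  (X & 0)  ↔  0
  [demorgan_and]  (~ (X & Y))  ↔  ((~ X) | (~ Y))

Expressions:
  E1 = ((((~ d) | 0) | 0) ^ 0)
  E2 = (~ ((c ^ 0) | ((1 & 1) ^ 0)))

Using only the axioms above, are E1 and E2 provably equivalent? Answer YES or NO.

NO

All listed rules preserve value, hence provable equivalence implies equal values everywhere; look for a separating assignment.
c=0, d=0 gives E1 ↦ 1, E2 ↦ 0; values differ ⇒ not provably equivalent.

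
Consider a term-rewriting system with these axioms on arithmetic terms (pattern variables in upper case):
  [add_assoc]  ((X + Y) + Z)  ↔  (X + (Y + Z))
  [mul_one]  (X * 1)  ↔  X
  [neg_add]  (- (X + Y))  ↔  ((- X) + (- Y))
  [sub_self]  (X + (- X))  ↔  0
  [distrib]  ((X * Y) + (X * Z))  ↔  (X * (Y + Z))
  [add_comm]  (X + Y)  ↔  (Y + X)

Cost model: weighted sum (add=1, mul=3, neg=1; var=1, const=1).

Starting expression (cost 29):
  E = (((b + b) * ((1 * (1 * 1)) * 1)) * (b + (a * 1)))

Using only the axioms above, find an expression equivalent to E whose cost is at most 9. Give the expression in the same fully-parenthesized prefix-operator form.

((b + b) * (b + a))   [cost 9]

1. [mul_one →] ((1 * (1 * 1)) * 1)  →  (1 * (1 * 1));  E = (((b + b) * (1 * (1 * 1))) * (b + (a * 1)))
2. [mul_one →] (1 * 1)  →  1;  E = (((b + b) * (1 * 1)) * (b + (a * 1)))
3. [mul_one →] (1 * 1)  →  1;  E = (((b + b) * 1) * (b + (a * 1)))
4. [mul_one →] (a * 1)  →  a;  E = (((b + b) * 1) * (b + a))
5. [mul_one →] ((b + b) * 1)  →  (b + b);  cost 9 ≤ 9, done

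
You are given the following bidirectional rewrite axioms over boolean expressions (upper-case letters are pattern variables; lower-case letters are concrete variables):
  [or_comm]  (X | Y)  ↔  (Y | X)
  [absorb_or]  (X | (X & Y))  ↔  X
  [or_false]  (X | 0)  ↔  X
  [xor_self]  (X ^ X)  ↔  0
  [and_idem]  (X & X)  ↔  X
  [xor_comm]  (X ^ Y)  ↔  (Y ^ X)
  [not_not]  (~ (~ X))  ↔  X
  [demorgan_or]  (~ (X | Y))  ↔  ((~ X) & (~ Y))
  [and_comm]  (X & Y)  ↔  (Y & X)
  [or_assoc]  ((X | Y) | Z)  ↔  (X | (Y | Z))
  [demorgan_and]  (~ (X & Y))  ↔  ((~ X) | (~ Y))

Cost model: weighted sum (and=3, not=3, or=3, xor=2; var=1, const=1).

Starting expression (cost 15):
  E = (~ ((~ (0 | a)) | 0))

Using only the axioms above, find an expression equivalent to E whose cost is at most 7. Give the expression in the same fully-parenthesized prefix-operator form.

(~ (~ a))   [cost 7]

1. [or_comm →] (0 | a)  →  (a | 0);  E = (~ ((~ (a | 0)) | 0))
2. [or_false →] (a | 0)  →  a;  E = (~ ((~ a) | 0))
3. [or_false →] ((~ a) | 0)  →  (~ a);  cost 7 ≤ 7, done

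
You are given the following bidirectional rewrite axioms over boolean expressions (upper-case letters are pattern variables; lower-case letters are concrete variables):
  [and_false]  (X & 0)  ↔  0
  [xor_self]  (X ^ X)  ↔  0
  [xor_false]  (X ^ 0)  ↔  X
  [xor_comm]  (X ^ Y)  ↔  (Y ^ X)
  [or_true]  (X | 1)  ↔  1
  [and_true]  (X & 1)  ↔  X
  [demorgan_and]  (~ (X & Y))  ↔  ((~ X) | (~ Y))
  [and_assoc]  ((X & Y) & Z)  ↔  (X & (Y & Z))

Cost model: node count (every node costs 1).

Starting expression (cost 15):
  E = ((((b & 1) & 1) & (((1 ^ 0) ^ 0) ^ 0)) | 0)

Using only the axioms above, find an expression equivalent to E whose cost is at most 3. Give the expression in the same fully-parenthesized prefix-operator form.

(1) (1 ^ 0)  =[xor_false →]=  1    ⊢ ((((b & 1) & 1) & ((1 ^ 0) ^ 0)) | 0)
(2) ((1 ^ 0) ^ 0)  =[xor_false →]=  (1 ^ 0)    ⊢ ((((b & 1) & 1) & (1 ^ 0)) | 0)
(3) (b & 1)  =[and_true →]=  b    ⊢ (((b & 1) & (1 ^ 0)) | 0)
(4) (b & 1)  =[and_true →]=  b    ⊢ ((b & (1 ^ 0)) | 0)
(5) (1 ^ 0)  =[xor_false →]=  1    ⊢ ((b & 1) | 0)
(6) (b & 1)  =[and_true →]=  b    ⊢ cost 3, within 3

(b | 0)   [cost 3]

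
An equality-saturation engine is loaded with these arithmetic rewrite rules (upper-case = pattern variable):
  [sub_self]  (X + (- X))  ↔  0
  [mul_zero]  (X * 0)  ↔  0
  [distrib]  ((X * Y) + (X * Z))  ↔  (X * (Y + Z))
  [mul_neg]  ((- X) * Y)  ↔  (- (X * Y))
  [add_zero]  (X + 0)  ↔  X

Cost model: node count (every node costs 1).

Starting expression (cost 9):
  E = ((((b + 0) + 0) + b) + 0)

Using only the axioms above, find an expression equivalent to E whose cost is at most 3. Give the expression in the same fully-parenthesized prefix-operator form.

(1) (b + 0)  =[add_zero →]=  b    ⊢ (((b + 0) + b) + 0)
(2) (b + 0)  =[add_zero →]=  b    ⊢ ((b + b) + 0)
(3) ((b + b) + 0)  =[add_zero →]=  (b + b)    ⊢ cost 3, within 3

(b + b)   [cost 3]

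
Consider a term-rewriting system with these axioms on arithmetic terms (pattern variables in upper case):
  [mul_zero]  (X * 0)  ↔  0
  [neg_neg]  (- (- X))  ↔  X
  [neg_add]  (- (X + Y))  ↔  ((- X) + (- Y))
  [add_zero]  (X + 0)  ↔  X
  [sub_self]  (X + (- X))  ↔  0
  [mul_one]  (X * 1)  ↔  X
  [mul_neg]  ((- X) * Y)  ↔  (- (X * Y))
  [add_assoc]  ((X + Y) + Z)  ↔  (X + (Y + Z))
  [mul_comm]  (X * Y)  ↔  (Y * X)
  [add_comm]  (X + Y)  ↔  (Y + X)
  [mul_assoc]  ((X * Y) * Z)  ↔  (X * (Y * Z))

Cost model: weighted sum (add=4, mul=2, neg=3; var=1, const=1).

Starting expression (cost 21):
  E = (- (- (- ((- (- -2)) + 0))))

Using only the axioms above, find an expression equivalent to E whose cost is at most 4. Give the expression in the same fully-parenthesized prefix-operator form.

(- -2)   [cost 4]

(1) ((- (- -2)) + 0)  =[add_zero →]=  (- (- -2))    ⊢ (- (- (- (- (- -2)))))
(2) (- (- (- (- -2))))  =[neg_neg →]=  (- (- -2))    ⊢ (- (- (- -2)))
(3) (- (- (- -2)))  =[neg_neg →]=  (- -2)    ⊢ cost 4, within 4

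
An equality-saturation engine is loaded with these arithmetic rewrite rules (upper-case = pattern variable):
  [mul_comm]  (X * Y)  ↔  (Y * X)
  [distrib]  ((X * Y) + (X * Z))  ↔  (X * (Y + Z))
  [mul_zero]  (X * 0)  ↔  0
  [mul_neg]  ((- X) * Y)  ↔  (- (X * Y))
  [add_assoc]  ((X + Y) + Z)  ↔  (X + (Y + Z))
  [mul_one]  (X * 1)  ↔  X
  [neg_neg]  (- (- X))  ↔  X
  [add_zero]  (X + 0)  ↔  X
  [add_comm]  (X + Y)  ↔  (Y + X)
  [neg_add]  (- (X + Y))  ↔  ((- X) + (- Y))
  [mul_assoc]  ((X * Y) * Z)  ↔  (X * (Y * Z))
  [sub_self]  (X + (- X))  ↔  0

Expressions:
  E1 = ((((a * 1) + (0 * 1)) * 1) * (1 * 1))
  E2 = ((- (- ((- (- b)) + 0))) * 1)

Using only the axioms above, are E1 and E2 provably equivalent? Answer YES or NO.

NO

The axioms are sound identities: if E1 ↔* E2 then E1 and E2 evaluate identically under any assignment.
Under a=0, b=1: E1 evaluates to 0, E2 to 1. Distinct ⇒ no rewrite sequence connects them.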